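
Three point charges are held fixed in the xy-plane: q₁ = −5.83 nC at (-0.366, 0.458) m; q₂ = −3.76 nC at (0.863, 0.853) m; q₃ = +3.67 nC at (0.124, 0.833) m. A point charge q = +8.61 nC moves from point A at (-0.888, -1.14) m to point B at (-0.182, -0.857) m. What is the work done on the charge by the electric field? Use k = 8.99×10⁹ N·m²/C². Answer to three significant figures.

The work done by the electric force is W_field = −ΔU = −q(V_B − V_A) = q(V_A − V_B).
At A: distances to the source charges are 1.68 m, 2.65 m, 2.22 m; V_A = Σ kqᵢ/rᵢ = -29.0 V.
At B: distances to the source charges are 1.33 m, 2.00 m, 1.72 m; V_B = Σ kqᵢ/rᵢ = -37.1 V.
ΔV = V_B − V_A = -8.09 V.
W_field = −qΔV = −(8.61×10⁻⁹ C)(-8.09 V) = 6.97×10⁻⁸ J.

6.97×10⁻⁸ J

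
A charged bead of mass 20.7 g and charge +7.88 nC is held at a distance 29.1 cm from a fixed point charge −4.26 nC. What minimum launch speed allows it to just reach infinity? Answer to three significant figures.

0.0100 m/s

To just escape, total mechanical energy must reach zero at infinity: ½mv²_min + U = 0, so ½mv²_min = −U = |kQq|/r.
|U| = |kQq|/r = (8.99×10⁹ N·m²/C²)(4.26×10⁻⁹)(7.88×10⁻⁹)/(0.291) = 1.04×10⁻⁶ J.
v_min = √(2|U|/m) = √(2·1.04×10⁻⁶/0.0207) = 0.0100 m/s.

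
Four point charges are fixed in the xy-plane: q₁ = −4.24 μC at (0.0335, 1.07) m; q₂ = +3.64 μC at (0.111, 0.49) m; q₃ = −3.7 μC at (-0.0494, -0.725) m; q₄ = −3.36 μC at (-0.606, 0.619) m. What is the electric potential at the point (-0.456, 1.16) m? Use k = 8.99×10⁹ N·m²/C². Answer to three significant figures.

Electric potential is a scalar, so the contributions from each charge add algebraically: V = Σ kqᵢ/rᵢ.
Distances from the field point to each charge: r₁ = 0.498 m, r₂ = 0.878 m, r₃ = 1.93 m, r₄ = 0.561 m.
V = k[(-4.24×10⁻⁶)/(0.498) + (3.64×10⁻⁶)/(0.878) + (-3.70×10⁻⁶)/(1.93) + (-3.36×10⁻⁶)/(0.561)] = -1.10×10⁵ V.

-1.10×10⁵ V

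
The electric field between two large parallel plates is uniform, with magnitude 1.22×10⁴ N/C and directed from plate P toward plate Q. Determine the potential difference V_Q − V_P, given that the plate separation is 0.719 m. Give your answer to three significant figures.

In a uniform field, potential decreases in the direction of E: ΔV = −E·d for a displacement d parallel to E.
Going from P to Q is a displacement of 0.719 m along the field, so V_Q − V_P = −Ed = -8770 V.

-8770 V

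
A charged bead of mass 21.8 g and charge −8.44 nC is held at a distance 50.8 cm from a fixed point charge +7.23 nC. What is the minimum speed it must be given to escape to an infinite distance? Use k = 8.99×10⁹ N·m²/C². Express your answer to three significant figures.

To just escape, total mechanical energy must reach zero at infinity: ½mv²_min + U = 0, so ½mv²_min = −U = |kQq|/r.
|U| = |kQq|/r = (8.99×10⁹ N·m²/C²)(7.23×10⁻⁹)(8.44×10⁻⁹)/(0.508) = 1.08×10⁻⁶ J.
v_min = √(2|U|/m) = √(2·1.08×10⁻⁶/0.0218) = 9.95×10⁻³ m/s.

9.95×10⁻³ m/s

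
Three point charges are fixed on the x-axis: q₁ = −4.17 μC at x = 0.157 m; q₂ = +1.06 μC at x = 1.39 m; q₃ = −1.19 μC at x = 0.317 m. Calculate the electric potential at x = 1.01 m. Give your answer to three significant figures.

The total potential is the scalar sum of each charge's contribution, V = Σ kqᵢ/rᵢ.
Distances from the field point to each charge: r₁ = 0.853 m, r₂ = 0.380 m, r₃ = 0.693 m.
V = k[(-4.17×10⁻⁶)/(0.853) + (1.06×10⁻⁶)/(0.380) + (-1.19×10⁻⁶)/(0.693)] = -3.43×10⁴ V.

-3.43×10⁴ V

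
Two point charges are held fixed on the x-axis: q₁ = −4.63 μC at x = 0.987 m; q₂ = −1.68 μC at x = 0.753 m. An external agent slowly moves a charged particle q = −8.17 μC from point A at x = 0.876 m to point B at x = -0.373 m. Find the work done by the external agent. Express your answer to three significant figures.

For quasistatic motion the external work equals the change in potential energy: W_ext = qΔV = q(V_B − V_A).
At A: distances to the source charges are 0.111 m, 0.123 m; V_A = Σ kqᵢ/rᵢ = -4.98×10⁵ V.
At B: distances to the source charges are 1.36 m, 1.13 m; V_B = Σ kqᵢ/rᵢ = -4.40×10⁴ V.
ΔV = V_B − V_A = 4.54×10⁵ V.
W_ext = qΔV = (-8.17×10⁻⁶ C)(4.54×10⁵ V) = -3.71 J.

-3.71 J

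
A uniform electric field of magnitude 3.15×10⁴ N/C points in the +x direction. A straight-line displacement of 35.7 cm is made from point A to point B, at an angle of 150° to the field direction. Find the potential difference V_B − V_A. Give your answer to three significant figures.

9740 V

Only the component of displacement along E changes the potential: ΔV = −E·d·cosθ.
ΔV = −(3.15×10⁴ V/m)(0.357 m)cos150° = 9740 V.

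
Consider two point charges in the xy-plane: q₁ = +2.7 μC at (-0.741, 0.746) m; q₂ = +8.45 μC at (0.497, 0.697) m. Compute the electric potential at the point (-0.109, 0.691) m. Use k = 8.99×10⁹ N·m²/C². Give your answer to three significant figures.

1.64×10⁵ V

Electric potential is a scalar, so the contributions from each charge add algebraically: V = Σ kqᵢ/rᵢ.
Distances from the field point to each charge: r₁ = 0.634 m, r₂ = 0.606 m.
V = k[(2.70×10⁻⁶)/(0.634) + (8.45×10⁻⁶)/(0.606)] = 1.64×10⁵ V.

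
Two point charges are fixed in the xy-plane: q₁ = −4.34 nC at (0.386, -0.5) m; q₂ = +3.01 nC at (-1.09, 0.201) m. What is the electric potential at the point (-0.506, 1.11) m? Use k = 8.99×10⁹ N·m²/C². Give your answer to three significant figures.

3.85 V

Electric potential is a scalar, so the contributions from each charge add algebraically: V = Σ kqᵢ/rᵢ.
Distances from the field point to each charge: r₁ = 1.84 m, r₂ = 1.08 m.
V = k[(-4.34×10⁻⁹)/(1.84) + (3.01×10⁻⁹)/(1.08)] = 3.85 V.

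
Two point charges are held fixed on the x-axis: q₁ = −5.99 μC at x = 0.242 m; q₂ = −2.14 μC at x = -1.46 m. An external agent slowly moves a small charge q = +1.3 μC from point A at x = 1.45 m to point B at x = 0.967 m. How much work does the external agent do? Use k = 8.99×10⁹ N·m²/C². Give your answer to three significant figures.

-0.0403 J

For quasistatic motion the external work equals the change in potential energy: W_ext = qΔV = q(V_B − V_A).
At A: distances to the source charges are 1.21 m, 2.91 m; V_A = Σ kqᵢ/rᵢ = -5.12×10⁴ V.
At B: distances to the source charges are 0.725 m, 2.43 m; V_B = Σ kqᵢ/rᵢ = -8.22×10⁴ V.
ΔV = V_B − V_A = -3.10×10⁴ V.
W_ext = qΔV = (1.30×10⁻⁶ C)(-3.10×10⁴ V) = -0.0403 J.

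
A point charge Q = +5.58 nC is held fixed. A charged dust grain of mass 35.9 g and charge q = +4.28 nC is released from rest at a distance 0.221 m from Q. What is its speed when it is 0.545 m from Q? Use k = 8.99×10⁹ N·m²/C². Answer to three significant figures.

Only the electrostatic force acts, so mechanical energy is conserved: ½mv² = U₁ − U₂ = kQq(1/r₁ − 1/r₂).
U₁ − U₂ = (8.99×10⁹ N·m²/C²)(5.58×10⁻⁹ C)(4.28×10⁻⁹ C)(1/0.221 − 1/0.545) = 5.78×10⁻⁷ J.
v = √(2·5.78×10⁻⁷/0.0359) = 5.67×10⁻³ m/s.

5.67×10⁻³ m/s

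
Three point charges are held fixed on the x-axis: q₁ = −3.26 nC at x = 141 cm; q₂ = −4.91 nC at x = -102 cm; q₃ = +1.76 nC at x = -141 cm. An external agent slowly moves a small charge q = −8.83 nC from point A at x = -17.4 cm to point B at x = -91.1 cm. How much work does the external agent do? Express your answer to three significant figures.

2.90×10⁻⁶ J

For quasistatic motion the external work equals the change in potential energy: W_ext = qΔV = q(V_B − V_A).
At A: distances to the source charges are 1.58 m, 0.846 m, 1.24 m; V_A = Σ kqᵢ/rᵢ = -57.9 V.
At B: distances to the source charges are 2.32 m, 0.109 m, 0.499 m; V_B = Σ kqᵢ/rᵢ = -386 V.
ΔV = V_B − V_A = -328 V.
W_ext = qΔV = (-8.83×10⁻⁹ C)(-328 V) = 2.90×10⁻⁶ J.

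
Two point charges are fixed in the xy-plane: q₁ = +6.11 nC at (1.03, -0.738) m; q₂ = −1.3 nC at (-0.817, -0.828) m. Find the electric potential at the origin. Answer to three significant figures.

Electric potential is a scalar, so the contributions from each charge add algebraically: V = Σ kqᵢ/rᵢ.
Distances from the field point to each charge: r₁ = 1.27 m, r₂ = 1.16 m.
V = k[(6.11×10⁻⁹)/(1.27) + (-1.30×10⁻⁹)/(1.16)] = 33.3 V.

33.3 V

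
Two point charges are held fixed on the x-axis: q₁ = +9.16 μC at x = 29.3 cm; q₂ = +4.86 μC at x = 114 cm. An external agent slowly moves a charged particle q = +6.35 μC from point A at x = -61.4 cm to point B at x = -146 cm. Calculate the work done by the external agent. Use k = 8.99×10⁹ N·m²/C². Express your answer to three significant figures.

For quasistatic motion the external work equals the change in potential energy: W_ext = qΔV = q(V_B − V_A).
At A: distances to the source charges are 0.907 m, 1.75 m; V_A = Σ kqᵢ/rᵢ = 1.16×10⁵ V.
At B: distances to the source charges are 1.75 m, 2.60 m; V_B = Σ kqᵢ/rᵢ = 6.38×10⁴ V.
ΔV = V_B − V_A = -5.19×10⁴ V.
W_ext = qΔV = (6.35×10⁻⁶ C)(-5.19×10⁴ V) = -0.330 J.

-0.330 J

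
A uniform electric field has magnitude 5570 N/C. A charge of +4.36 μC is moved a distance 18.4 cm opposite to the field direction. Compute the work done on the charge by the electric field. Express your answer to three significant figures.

The potential change for a displacement 18.4 cm opposite to the field direction is ΔV = +Ed = 1020 V.
W_field = −qΔV = -4.47×10⁻³ J.

-4.47×10⁻³ J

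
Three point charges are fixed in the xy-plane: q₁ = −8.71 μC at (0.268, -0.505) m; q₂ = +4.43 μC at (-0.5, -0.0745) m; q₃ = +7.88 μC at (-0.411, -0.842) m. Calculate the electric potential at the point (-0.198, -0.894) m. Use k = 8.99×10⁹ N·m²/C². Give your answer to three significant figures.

The total potential is the scalar sum of each charge's contribution, V = Σ kqᵢ/rᵢ.
Distances from the field point to each charge: r₁ = 0.607 m, r₂ = 0.873 m, r₃ = 0.219 m.
V = k[(-8.71×10⁻⁶)/(0.607) + (4.43×10⁻⁶)/(0.873) + (7.88×10⁻⁶)/(0.219)] = 2.40×10⁵ V.

2.40×10⁵ V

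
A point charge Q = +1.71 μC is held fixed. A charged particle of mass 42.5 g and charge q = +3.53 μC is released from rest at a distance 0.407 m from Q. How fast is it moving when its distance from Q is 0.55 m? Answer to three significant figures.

Only the electrostatic force acts, so mechanical energy is conserved: ½mv² = U₁ − U₂ = kQq(1/r₁ − 1/r₂).
U₁ − U₂ = (8.99×10⁹ N·m²/C²)(1.71×10⁻⁶ C)(3.53×10⁻⁶ C)(1/0.407 − 1/0.550) = 0.0347 J.
v = √(2·0.0347/0.0425) = 1.28 m/s.

1.28 m/s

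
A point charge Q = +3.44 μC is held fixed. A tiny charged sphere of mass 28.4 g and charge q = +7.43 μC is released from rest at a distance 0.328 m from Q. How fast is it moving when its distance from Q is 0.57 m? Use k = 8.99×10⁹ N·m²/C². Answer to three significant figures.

Only the electrostatic force acts, so mechanical energy is conserved: ½mv² = U₁ − U₂ = kQq(1/r₁ − 1/r₂).
U₁ − U₂ = (8.99×10⁹ N·m²/C²)(3.44×10⁻⁶ C)(7.43×10⁻⁶ C)(1/0.328 − 1/0.570) = 0.297 J.
v = √(2·0.297/0.0284) = 4.58 m/s.

4.58 m/s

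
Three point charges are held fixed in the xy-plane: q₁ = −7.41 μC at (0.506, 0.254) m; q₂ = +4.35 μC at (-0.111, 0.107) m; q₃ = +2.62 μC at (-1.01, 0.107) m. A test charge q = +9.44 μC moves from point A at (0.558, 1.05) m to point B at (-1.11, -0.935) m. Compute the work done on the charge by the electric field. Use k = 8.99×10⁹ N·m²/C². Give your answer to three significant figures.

-0.502 J

The work done by the electric force is W_field = −ΔU = −q(V_B − V_A) = q(V_A − V_B).
At A: distances to the source charges are 0.798 m, 1.16 m, 1.83 m; V_A = Σ kqᵢ/rᵢ = -3.68×10⁴ V.
At B: distances to the source charges are 2.01 m, 1.44 m, 1.05 m; V_B = Σ kqᵢ/rᵢ = 1.64×10⁴ V.
ΔV = V_B − V_A = 5.32×10⁴ V.
W_field = −qΔV = −(9.44×10⁻⁶ C)(5.32×10⁴ V) = -0.502 J.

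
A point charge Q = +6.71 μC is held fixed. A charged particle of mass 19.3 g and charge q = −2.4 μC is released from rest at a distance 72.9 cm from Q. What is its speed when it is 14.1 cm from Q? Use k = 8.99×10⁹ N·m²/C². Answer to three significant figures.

Only the electrostatic force acts, so mechanical energy is conserved: ½mv² = U₁ − U₂ = kQq(1/r₁ − 1/r₂).
U₁ − U₂ = (8.99×10⁹ N·m²/C²)(6.71×10⁻⁶ C)(-2.40×10⁻⁶ C)(1/0.729 − 1/0.141) = 0.828 J.
v = √(2·0.828/0.0193) = 9.26 m/s.

9.26 m/s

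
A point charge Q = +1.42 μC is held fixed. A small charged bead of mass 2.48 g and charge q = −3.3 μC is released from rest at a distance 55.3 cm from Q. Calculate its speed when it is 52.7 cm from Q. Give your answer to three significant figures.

Only the electrostatic force acts, so mechanical energy is conserved: ½mv² = U₁ − U₂ = kQq(1/r₁ − 1/r₂).
U₁ − U₂ = (8.99×10⁹ N·m²/C²)(1.42×10⁻⁶ C)(-3.30×10⁻⁶ C)(1/0.553 − 1/0.527) = 3.76×10⁻³ J.
v = √(2·3.76×10⁻³/2.48×10⁻³) = 1.74 m/s.

1.74 m/s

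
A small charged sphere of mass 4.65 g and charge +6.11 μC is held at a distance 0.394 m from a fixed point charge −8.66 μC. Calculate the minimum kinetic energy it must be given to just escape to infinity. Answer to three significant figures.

To just escape, total mechanical energy must reach zero at infinity: ½mv²_min + U = 0, so ½mv²_min = −U = |kQq|/r.
|U| = |kQq|/r = (8.99×10⁹ N·m²/C²)(8.66×10⁻⁶)(6.11×10⁻⁶)/(0.394) = 1.21 J.

1.21 J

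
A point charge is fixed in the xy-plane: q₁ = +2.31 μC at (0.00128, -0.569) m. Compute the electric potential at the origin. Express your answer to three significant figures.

3.65×10⁴ V

Electric potential is a scalar, so the contributions from each charge add algebraically: V = Σ kqᵢ/rᵢ.
Distances from the field point to each charge: r₁ = 0.569 m.
V = k[(2.31×10⁻⁶)/(0.569)] = 3.65×10⁴ V.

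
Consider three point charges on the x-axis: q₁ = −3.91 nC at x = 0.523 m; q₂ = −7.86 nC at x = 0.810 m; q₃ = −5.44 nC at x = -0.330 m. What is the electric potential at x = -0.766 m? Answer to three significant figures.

Electric potential is a scalar, so the contributions from each charge add algebraically: V = Σ kqᵢ/rᵢ.
Distances from the field point to each charge: r₁ = 1.29 m, r₂ = 1.58 m, r₃ = 0.436 m.
V = k[(-3.91×10⁻⁹)/(1.29) + (-7.86×10⁻⁹)/(1.58) + (-5.44×10⁻⁹)/(0.436)] = -184 V.

-184 V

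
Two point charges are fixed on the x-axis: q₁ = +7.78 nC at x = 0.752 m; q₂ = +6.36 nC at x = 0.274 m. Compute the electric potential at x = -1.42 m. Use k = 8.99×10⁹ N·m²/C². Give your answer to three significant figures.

The total potential is the scalar sum of each charge's contribution, V = Σ kqᵢ/rᵢ.
Distances from the field point to each charge: r₁ = 2.17 m, r₂ = 1.69 m.
V = k[(7.78×10⁻⁹)/(2.17) + (6.36×10⁻⁹)/(1.69)] = 66.0 V.

66.0 V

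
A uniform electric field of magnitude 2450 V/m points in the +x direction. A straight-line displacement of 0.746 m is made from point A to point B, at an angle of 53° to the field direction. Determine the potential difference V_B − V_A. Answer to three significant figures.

Only the component of displacement along E changes the potential: ΔV = −E·d·cosθ.
ΔV = −(2450 V/m)(0.746 m)cos53° = -1100 V.

-1100 V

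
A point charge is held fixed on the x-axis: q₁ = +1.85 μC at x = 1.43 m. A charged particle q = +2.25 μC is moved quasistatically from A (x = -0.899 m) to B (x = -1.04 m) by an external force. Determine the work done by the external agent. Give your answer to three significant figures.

For quasistatic motion the external work equals the change in potential energy: W_ext = qΔV = q(V_B − V_A).
At A: distance to the source charge is 2.33 m; V_A = kq₁/r = 7140 V.
At B: distance to the source charge is 2.47 m; V_B = kq₁/r = 6730 V.
ΔV = V_B − V_A = -408 V.
W_ext = qΔV = (2.25×10⁻⁶ C)(-408 V) = -9.17×10⁻⁴ J.

-9.17×10⁻⁴ J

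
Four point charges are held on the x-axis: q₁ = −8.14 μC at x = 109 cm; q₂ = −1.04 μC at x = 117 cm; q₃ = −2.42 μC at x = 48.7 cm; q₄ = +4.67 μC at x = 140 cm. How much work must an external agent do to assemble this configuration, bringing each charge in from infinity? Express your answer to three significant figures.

The assembly work is the sum of pairwise potential energies, U = Σ_{i<j} kqᵢqⱼ/rᵢⱼ.
Pair separations: r₁₂ = 0.0800 m, r₁₃ = 0.603 m, r₁₄ = 0.310 m, r₂₃ = 0.683 m, r₂₄ = 0.230 m, r₃₄ = 0.913 m.
Summing all 6 pair terms gives U = -0.125 J.

-0.125 J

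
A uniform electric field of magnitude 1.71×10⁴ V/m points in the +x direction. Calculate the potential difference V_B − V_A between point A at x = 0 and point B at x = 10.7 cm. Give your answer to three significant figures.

In a uniform field, potential decreases in the direction of E: V_B − V_A = −E·Δx.
V_B − V_A = −(1.71×10⁴ V/m)(0.107 m) = -1830 V.

-1830 V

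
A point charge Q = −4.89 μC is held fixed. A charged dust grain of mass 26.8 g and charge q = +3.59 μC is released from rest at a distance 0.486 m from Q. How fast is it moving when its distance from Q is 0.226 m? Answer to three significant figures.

5.28 m/s

Only the electrostatic force acts, so mechanical energy is conserved: ½mv² = U₁ − U₂ = kQq(1/r₁ − 1/r₂).
U₁ − U₂ = (8.99×10⁹ N·m²/C²)(-4.89×10⁻⁶ C)(3.59×10⁻⁶ C)(1/0.486 − 1/0.226) = 0.374 J.
v = √(2·0.374/0.0268) = 5.28 m/s.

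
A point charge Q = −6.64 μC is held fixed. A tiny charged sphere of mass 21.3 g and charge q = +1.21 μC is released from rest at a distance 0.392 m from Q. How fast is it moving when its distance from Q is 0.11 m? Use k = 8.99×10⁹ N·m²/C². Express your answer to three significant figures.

6.66 m/s

Only the electrostatic force acts, so mechanical energy is conserved: ½mv² = U₁ − U₂ = kQq(1/r₁ − 1/r₂).
U₁ − U₂ = (8.99×10⁹ N·m²/C²)(-6.64×10⁻⁶ C)(1.21×10⁻⁶ C)(1/0.392 − 1/0.110) = 0.472 J.
v = √(2·0.472/0.0213) = 6.66 m/s.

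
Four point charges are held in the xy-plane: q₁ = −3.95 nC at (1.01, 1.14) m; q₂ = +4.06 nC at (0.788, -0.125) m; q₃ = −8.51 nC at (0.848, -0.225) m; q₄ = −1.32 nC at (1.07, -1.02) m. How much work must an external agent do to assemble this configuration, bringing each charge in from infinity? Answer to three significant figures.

The work to assemble the configuration equals its total potential energy, U = Σ kqᵢqⱼ/rᵢⱼ over all pairs.
Pair separations: r₁₂ = 1.28 m, r₁₃ = 1.37 m, r₁₄ = 2.16 m, r₂₃ = 0.117 m, r₂₄ = 0.938 m, r₃₄ = 0.825 m.
Summing all 6 pair terms gives U = -2.46×10⁻⁶ J.

-2.46×10⁻⁶ J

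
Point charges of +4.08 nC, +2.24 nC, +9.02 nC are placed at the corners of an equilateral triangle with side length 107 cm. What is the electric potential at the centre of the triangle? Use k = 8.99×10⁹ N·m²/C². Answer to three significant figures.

The total potential is the scalar sum of each charge's contribution, V = Σ kqᵢ/rᵢ.
The distance from each vertex to the centroid is a/√3 = 0.618 m.
V = k[(4.08×10⁻⁹)/(0.618) + (2.24×10⁻⁹)/(0.618) + (9.02×10⁻⁹)/(0.618)] = 223 V.

223 V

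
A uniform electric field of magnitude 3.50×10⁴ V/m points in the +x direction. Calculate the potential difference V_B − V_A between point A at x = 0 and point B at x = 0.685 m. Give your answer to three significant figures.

-2.40×10⁴ V

In a uniform field, potential decreases in the direction of E: V_B − V_A = −E·Δx.
V_B − V_A = −(3.50×10⁴ V/m)(0.685 m) = -2.40×10⁴ V.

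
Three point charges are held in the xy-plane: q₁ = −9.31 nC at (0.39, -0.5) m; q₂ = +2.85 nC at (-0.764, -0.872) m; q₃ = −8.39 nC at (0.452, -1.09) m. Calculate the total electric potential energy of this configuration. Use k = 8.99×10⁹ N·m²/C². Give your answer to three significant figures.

The assembly work is the sum of pairwise potential energies, U = Σ_{i<j} kqᵢqⱼ/rᵢⱼ.
Pair separations: r₁₂ = 1.21 m, r₁₃ = 0.593 m, r₂₃ = 1.24 m.
U = (-1.97×10⁻⁷) + (1.18×10⁻⁶) + (-1.74×10⁻⁷) = 8.13×10⁻⁷ J.

8.13×10⁻⁷ J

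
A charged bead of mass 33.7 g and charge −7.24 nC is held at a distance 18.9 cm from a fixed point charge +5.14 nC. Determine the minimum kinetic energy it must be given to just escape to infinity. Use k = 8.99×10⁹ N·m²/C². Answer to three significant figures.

To just escape, total mechanical energy must reach zero at infinity: ½mv²_min + U = 0, so ½mv²_min = −U = |kQq|/r.
|U| = |kQq|/r = (8.99×10⁹ N·m²/C²)(5.14×10⁻⁹)(7.24×10⁻⁹)/(0.189) = 1.77×10⁻⁶ J.

1.77×10⁻⁶ J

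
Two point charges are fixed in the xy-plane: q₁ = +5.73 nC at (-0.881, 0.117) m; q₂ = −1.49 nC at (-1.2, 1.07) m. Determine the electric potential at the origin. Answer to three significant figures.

Electric potential is a scalar, so the contributions from each charge add algebraically: V = Σ kqᵢ/rᵢ.
Distances from the field point to each charge: r₁ = 0.889 m, r₂ = 1.61 m.
V = k[(5.73×10⁻⁹)/(0.889) + (-1.49×10⁻⁹)/(1.61)] = 49.6 V.

49.6 V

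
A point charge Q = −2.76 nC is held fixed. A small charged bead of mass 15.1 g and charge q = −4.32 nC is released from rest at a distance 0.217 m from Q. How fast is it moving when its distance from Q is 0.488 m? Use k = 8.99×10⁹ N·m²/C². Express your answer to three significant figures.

Only the electrostatic force acts, so mechanical energy is conserved: ½mv² = U₁ − U₂ = kQq(1/r₁ − 1/r₂).
U₁ − U₂ = (8.99×10⁹ N·m²/C²)(-2.76×10⁻⁹ C)(-4.32×10⁻⁹ C)(1/0.217 − 1/0.488) = 2.74×10⁻⁷ J.
v = √(2·2.74×10⁻⁷/0.0151) = 6.03×10⁻³ m/s.

6.03×10⁻³ m/s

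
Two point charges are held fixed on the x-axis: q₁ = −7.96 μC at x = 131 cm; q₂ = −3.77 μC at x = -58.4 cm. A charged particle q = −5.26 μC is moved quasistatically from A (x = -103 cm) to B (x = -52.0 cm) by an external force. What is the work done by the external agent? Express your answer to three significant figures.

2.43 J

For quasistatic motion the external work equals the change in potential energy: W_ext = qΔV = q(V_B − V_A).
At A: distances to the source charges are 2.34 m, 0.446 m; V_A = Σ kqᵢ/rᵢ = -1.07×10⁵ V.
At B: distances to the source charges are 1.83 m, 0.0640 m; V_B = Σ kqᵢ/rᵢ = -5.69×10⁵ V.
ΔV = V_B − V_A = -4.62×10⁵ V.
W_ext = qΔV = (-5.26×10⁻⁶ C)(-4.62×10⁵ V) = 2.43 J.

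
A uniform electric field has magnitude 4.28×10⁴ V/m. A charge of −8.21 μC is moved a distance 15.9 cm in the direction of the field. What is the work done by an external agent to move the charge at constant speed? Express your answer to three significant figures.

The potential change for a displacement 15.9 cm in the direction of the field is ΔV = −Ed = -6810 V.
W_ext = qΔV = 0.0559 J.

0.0559 J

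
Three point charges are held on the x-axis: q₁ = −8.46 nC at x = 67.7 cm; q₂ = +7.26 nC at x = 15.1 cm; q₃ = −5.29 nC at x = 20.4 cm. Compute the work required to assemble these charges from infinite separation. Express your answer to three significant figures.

The work to assemble the configuration equals its total potential energy, U = Σ kqᵢqⱼ/rᵢⱼ over all pairs.
Pair separations: r₁₂ = 0.526 m, r₁₃ = 0.473 m, r₂₃ = 0.0530 m.
U = (-1.05×10⁻⁶) + (8.51×10⁻⁷) + (-6.51×10⁻⁶) = -6.71×10⁻⁶ J.

-6.71×10⁻⁶ J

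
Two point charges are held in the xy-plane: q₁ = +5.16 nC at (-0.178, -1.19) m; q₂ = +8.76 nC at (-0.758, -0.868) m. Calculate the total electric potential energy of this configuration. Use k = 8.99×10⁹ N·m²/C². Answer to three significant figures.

6.13×10⁻⁷ J

The assembly work is the sum of pairwise potential energies, U = Σ_{i<j} kqᵢqⱼ/rᵢⱼ.
Pair separations: r₁₂ = 0.663 m.
U = (6.13×10⁻⁷) = 6.13×10⁻⁷ J.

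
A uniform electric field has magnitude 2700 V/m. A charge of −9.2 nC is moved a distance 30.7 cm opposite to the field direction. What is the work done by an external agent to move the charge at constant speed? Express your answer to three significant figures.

-7.63×10⁻⁶ J

The potential change for a displacement 30.7 cm opposite to the field direction is ΔV = +Ed = 829 V.
W_ext = qΔV = -7.63×10⁻⁶ J.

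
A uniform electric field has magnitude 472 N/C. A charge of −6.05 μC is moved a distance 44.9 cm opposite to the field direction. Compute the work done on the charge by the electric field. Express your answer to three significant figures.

The potential change for a displacement 44.9 cm opposite to the field direction is ΔV = +Ed = 212 V.
W_field = −qΔV = 1.28×10⁻³ J.

1.28×10⁻³ J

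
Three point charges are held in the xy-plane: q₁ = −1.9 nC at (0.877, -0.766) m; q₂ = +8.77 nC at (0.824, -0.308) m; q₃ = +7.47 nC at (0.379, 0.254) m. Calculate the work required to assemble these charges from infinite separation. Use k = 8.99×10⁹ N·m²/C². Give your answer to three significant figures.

The assembly work is the sum of pairwise potential energies, U = Σ_{i<j} kqᵢqⱼ/rᵢⱼ.
Pair separations: r₁₂ = 0.461 m, r₁₃ = 1.14 m, r₂₃ = 0.717 m.
U = (-3.25×10⁻⁷) + (-1.12×10⁻⁷) + (8.22×10⁻⁷) = 3.84×10⁻⁷ J.

3.84×10⁻⁷ J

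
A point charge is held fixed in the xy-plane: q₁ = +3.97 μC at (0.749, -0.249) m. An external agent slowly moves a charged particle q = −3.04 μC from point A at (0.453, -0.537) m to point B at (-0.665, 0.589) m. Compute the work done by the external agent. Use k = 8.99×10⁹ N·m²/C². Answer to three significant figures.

0.197 J

For quasistatic motion the external work equals the change in potential energy: W_ext = qΔV = q(V_B − V_A).
At A: distance to the source charge is 0.413 m; V_A = kq₁/r = 8.64×10⁴ V.
At B: distance to the source charge is 1.64 m; V_B = kq₁/r = 2.17×10⁴ V.
ΔV = V_B − V_A = -6.47×10⁴ V.
W_ext = qΔV = (-3.04×10⁻⁶ C)(-6.47×10⁴ V) = 0.197 J.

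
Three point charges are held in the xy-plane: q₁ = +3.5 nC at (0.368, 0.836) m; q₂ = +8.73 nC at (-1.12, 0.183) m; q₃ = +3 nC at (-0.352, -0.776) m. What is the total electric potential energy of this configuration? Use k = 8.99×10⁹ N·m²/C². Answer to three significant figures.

The work to assemble the configuration equals its total potential energy, U = Σ kqᵢqⱼ/rᵢⱼ over all pairs.
Pair separations: r₁₂ = 1.62 m, r₁₃ = 1.77 m, r₂₃ = 1.23 m.
U = (1.69×10⁻⁷) + (5.35×10⁻⁸) + (1.92×10⁻⁷) = 4.14×10⁻⁷ J.

4.14×10⁻⁷ J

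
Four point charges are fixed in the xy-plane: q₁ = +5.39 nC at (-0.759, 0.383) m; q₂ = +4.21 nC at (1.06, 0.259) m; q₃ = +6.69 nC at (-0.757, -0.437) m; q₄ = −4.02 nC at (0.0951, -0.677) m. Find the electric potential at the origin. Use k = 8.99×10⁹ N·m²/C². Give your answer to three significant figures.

108 V

The total potential is the scalar sum of each charge's contribution, V = Σ kqᵢ/rᵢ.
Distances from the field point to each charge: r₁ = 0.850 m, r₂ = 1.09 m, r₃ = 0.874 m, r₄ = 0.684 m.
V = k[(5.39×10⁻⁹)/(0.850) + (4.21×10⁻⁹)/(1.09) + (6.69×10⁻⁹)/(0.874) + (-4.02×10⁻⁹)/(0.684)] = 108 V.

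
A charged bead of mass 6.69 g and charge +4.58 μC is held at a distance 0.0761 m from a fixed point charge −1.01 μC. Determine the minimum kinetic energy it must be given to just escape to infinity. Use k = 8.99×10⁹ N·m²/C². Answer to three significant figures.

0.546 J

To just escape, total mechanical energy must reach zero at infinity: ½mv²_min + U = 0, so ½mv²_min = −U = |kQq|/r.
|U| = |kQq|/r = (8.99×10⁹ N·m²/C²)(1.01×10⁻⁶)(4.58×10⁻⁶)/(0.0761) = 0.546 J.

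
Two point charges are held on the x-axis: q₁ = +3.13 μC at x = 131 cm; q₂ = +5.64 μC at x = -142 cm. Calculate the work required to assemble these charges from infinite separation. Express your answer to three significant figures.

The assembly work is the sum of pairwise potential energies, U = Σ_{i<j} kqᵢqⱼ/rᵢⱼ.
Pair separations: r₁₂ = 2.73 m.
U = (0.0581) = 0.0581 J.

0.0581 J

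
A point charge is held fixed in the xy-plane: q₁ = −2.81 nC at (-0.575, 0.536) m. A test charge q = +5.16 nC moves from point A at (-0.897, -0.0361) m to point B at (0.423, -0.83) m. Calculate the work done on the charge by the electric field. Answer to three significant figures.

The work done by the electric force is W_field = −ΔU = −q(V_B − V_A) = q(V_A − V_B).
At A: distance to the source charge is 0.656 m; V_A = kq₁/r = -38.5 V.
At B: distance to the source charge is 1.69 m; V_B = kq₁/r = -14.9 V.
ΔV = V_B − V_A = 23.5 V.
W_field = −qΔV = −(5.16×10⁻⁹ C)(23.5 V) = -1.22×10⁻⁷ J.

-1.22×10⁻⁷ J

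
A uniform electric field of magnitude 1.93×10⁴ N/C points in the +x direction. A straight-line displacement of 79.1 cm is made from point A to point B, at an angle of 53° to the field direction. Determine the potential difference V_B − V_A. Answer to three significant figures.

Only the component of displacement along E changes the potential: ΔV = −E·d·cosθ.
ΔV = −(1.93×10⁴ V/m)(0.791 m)cos53° = -9190 V.

-9190 V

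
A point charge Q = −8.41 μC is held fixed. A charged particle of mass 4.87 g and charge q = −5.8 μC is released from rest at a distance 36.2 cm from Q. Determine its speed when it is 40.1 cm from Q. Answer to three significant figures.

Only the electrostatic force acts, so mechanical energy is conserved: ½mv² = U₁ − U₂ = kQq(1/r₁ − 1/r₂).
U₁ − U₂ = (8.99×10⁹ N·m²/C²)(-8.41×10⁻⁶ C)(-5.80×10⁻⁶ C)(1/0.362 − 1/0.401) = 0.118 J.
v = √(2·0.118/4.87×10⁻³) = 6.96 m/s.

6.96 m/s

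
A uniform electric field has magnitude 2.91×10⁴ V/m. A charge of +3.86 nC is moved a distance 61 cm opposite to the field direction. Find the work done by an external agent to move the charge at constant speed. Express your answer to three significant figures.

6.85×10⁻⁵ J

The potential change for a displacement 61 cm opposite to the field direction is ΔV = +Ed = 1.78×10⁴ V.
W_ext = qΔV = 6.85×10⁻⁵ J.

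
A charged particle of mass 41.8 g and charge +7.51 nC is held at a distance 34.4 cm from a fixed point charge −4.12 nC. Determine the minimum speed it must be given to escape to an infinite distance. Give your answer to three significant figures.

6.22×10⁻³ m/s

To just escape, total mechanical energy must reach zero at infinity: ½mv²_min + U = 0, so ½mv²_min = −U = |kQq|/r.
|U| = |kQq|/r = (8.99×10⁹ N·m²/C²)(4.12×10⁻⁹)(7.51×10⁻⁹)/(0.344) = 8.09×10⁻⁷ J.
v_min = √(2|U|/m) = √(2·8.09×10⁻⁷/0.0418) = 6.22×10⁻³ m/s.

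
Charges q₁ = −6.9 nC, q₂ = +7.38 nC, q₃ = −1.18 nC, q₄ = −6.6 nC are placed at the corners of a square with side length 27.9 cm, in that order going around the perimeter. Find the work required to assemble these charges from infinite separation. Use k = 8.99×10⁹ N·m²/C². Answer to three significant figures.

The assembly work is the sum of pairwise potential energies, U = Σ_{i<j} kqᵢqⱼ/rᵢⱼ.
The four side pairs have separation 0.279 m and the two diagonal pairs 0.395 m.
Summing all 6 pair terms gives U = -1.13×10⁻⁶ J.

-1.13×10⁻⁶ J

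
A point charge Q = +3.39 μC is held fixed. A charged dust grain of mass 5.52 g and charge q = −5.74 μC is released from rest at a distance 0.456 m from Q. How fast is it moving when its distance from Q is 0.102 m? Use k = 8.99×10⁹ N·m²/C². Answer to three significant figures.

Only the electrostatic force acts, so mechanical energy is conserved: ½mv² = U₁ − U₂ = kQq(1/r₁ − 1/r₂).
U₁ − U₂ = (8.99×10⁹ N·m²/C²)(3.39×10⁻⁶ C)(-5.74×10⁻⁶ C)(1/0.456 − 1/0.102) = 1.33 J.
v = √(2·1.33/5.52×10⁻³) = 22.0 m/s.

22.0 m/s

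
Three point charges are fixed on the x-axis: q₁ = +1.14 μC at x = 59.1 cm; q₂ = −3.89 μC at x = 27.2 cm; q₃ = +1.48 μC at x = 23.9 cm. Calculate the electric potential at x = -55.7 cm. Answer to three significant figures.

Electric potential is a scalar, so the contributions from each charge add algebraically: V = Σ kqᵢ/rᵢ.
Distances from the field point to each charge: r₁ = 1.15 m, r₂ = 0.829 m, r₃ = 0.796 m.
V = k[(1.14×10⁻⁶)/(1.15) + (-3.89×10⁻⁶)/(0.829) + (1.48×10⁻⁶)/(0.796)] = -1.65×10⁴ V.

-1.65×10⁴ V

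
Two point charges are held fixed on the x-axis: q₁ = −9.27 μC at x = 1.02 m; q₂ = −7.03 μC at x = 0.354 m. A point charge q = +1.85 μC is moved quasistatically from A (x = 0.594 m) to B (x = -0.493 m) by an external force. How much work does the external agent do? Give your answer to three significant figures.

0.609 J

For quasistatic motion the external work equals the change in potential energy: W_ext = qΔV = q(V_B − V_A).
At A: distances to the source charges are 0.426 m, 0.240 m; V_A = Σ kqᵢ/rᵢ = -4.59×10⁵ V.
At B: distances to the source charges are 1.51 m, 0.847 m; V_B = Σ kqᵢ/rᵢ = -1.30×10⁵ V.
ΔV = V_B − V_A = 3.29×10⁵ V.
W_ext = qΔV = (1.85×10⁻⁶ C)(3.29×10⁵ V) = 0.609 J.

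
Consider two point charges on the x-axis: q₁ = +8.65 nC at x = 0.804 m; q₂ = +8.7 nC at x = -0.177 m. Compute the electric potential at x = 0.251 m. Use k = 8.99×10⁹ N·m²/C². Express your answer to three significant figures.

Electric potential is a scalar, so the contributions from each charge add algebraically: V = Σ kqᵢ/rᵢ.
Distances from the field point to each charge: r₁ = 0.553 m, r₂ = 0.428 m.
V = k[(8.65×10⁻⁹)/(0.553) + (8.70×10⁻⁹)/(0.428)] = 323 V.

323 V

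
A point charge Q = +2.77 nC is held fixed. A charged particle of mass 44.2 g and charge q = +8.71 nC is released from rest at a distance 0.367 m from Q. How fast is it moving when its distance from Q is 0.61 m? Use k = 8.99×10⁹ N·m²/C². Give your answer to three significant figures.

3.26×10⁻³ m/s

Only the electrostatic force acts, so mechanical energy is conserved: ½mv² = U₁ − U₂ = kQq(1/r₁ − 1/r₂).
U₁ − U₂ = (8.99×10⁹ N·m²/C²)(2.77×10⁻⁹ C)(8.71×10⁻⁹ C)(1/0.367 − 1/0.610) = 2.35×10⁻⁷ J.
v = √(2·2.35×10⁻⁷/0.0442) = 3.26×10⁻³ m/s.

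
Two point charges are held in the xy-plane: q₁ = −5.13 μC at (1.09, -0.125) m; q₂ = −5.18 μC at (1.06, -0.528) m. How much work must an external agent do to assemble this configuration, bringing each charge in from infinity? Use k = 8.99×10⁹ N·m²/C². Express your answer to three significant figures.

0.591 J

The work to assemble the configuration equals its total potential energy, U = Σ kqᵢqⱼ/rᵢⱼ over all pairs.
Pair separations: r₁₂ = 0.404 m.
U = (0.591) = 0.591 J.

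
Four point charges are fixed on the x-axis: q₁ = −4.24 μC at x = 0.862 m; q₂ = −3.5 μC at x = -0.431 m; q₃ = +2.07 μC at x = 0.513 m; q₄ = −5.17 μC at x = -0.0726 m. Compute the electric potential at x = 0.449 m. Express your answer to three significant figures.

7.36×10⁴ V

Electric potential is a scalar, so the contributions from each charge add algebraically: V = Σ kqᵢ/rᵢ.
Distances from the field point to each charge: r₁ = 0.413 m, r₂ = 0.880 m, r₃ = 0.0640 m, r₄ = 0.522 m.
V = k[(-4.24×10⁻⁶)/(0.413) + (-3.50×10⁻⁶)/(0.880) + (2.07×10⁻⁶)/(0.0640) + (-5.17×10⁻⁶)/(0.522)] = 7.36×10⁴ V.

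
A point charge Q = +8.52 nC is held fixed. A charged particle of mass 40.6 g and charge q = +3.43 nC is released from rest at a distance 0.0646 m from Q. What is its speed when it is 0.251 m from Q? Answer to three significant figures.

Only the electrostatic force acts, so mechanical energy is conserved: ½mv² = U₁ − U₂ = kQq(1/r₁ − 1/r₂).
U₁ − U₂ = (8.99×10⁹ N·m²/C²)(8.52×10⁻⁹ C)(3.43×10⁻⁹ C)(1/0.0646 − 1/0.251) = 3.02×10⁻⁶ J.
v = √(2·3.02×10⁻⁶/0.0406) = 0.0122 m/s.

0.0122 m/s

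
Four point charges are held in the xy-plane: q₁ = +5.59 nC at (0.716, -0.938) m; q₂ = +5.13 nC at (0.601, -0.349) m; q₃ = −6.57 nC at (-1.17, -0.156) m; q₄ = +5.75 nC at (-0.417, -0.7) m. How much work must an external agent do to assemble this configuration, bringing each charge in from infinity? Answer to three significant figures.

The work to assemble the configuration equals its total potential energy, U = Σ kqᵢqⱼ/rᵢⱼ over all pairs.
Pair separations: r₁₂ = 0.600 m, r₁₃ = 2.04 m, r₁₄ = 1.16 m, r₂₃ = 1.78 m, r₂₄ = 1.08 m, r₃₄ = 0.929 m.
Summing all 6 pair terms gives U = 2.28×10⁻⁷ J.

2.28×10⁻⁷ J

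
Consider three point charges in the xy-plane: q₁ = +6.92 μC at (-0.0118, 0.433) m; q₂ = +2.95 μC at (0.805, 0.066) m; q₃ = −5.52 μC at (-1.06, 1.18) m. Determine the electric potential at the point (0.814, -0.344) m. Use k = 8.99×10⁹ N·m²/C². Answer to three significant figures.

The total potential is the scalar sum of each charge's contribution, V = Σ kqᵢ/rᵢ.
Distances from the field point to each charge: r₁ = 1.13 m, r₂ = 0.410 m, r₃ = 2.42 m.
V = k[(6.92×10⁻⁶)/(1.13) + (2.95×10⁻⁶)/(0.410) + (-5.52×10⁻⁶)/(2.42)] = 9.90×10⁴ V.

9.90×10⁴ V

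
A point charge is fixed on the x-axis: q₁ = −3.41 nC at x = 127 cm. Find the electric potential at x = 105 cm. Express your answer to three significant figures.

-139 V

The total potential is the scalar sum of each charge's contribution, V = Σ kqᵢ/rᵢ.
V = k[(-3.41×10⁻⁹)/(0.220)] = -139 V.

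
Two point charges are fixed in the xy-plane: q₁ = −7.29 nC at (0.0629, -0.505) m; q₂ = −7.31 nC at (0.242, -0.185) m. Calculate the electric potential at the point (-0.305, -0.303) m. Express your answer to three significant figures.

The total potential is the scalar sum of each charge's contribution, V = Σ kqᵢ/rᵢ.
Distances from the field point to each charge: r₁ = 0.420 m, r₂ = 0.560 m.
V = k[(-7.29×10⁻⁹)/(0.420) + (-7.31×10⁻⁹)/(0.560)] = -274 V.

-274 V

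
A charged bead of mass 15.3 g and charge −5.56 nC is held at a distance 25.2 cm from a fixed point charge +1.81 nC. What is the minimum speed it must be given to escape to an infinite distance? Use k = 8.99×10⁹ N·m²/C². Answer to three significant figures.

To just escape, total mechanical energy must reach zero at infinity: ½mv²_min + U = 0, so ½mv²_min = −U = |kQq|/r.
|U| = |kQq|/r = (8.99×10⁹ N·m²/C²)(1.81×10⁻⁹)(5.56×10⁻⁹)/(0.252) = 3.59×10⁻⁷ J.
v_min = √(2|U|/m) = √(2·3.59×10⁻⁷/0.0153) = 6.85×10⁻³ m/s.

6.85×10⁻³ m/s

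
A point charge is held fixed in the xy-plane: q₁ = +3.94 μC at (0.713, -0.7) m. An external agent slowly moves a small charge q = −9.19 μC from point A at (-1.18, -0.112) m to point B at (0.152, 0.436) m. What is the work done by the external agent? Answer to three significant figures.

For quasistatic motion the external work equals the change in potential energy: W_ext = qΔV = q(V_B − V_A).
At A: distance to the source charge is 1.98 m; V_A = kq₁/r = 1.79×10⁴ V.
At B: distance to the source charge is 1.27 m; V_B = kq₁/r = 2.80×10⁴ V.
ΔV = V_B − V_A = 1.01×10⁴ V.
W_ext = qΔV = (-9.19×10⁻⁶ C)(1.01×10⁴ V) = -0.0927 J.

-0.0927 J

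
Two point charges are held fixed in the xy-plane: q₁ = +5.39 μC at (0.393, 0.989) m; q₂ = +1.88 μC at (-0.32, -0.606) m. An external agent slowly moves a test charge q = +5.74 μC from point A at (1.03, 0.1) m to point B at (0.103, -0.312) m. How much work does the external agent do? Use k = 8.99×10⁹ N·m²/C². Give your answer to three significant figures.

For quasistatic motion the external work equals the change in potential energy: W_ext = qΔV = q(V_B − V_A).
At A: distances to the source charges are 1.09 m, 1.52 m; V_A = Σ kqᵢ/rᵢ = 5.54×10⁴ V.
At B: distances to the source charges are 1.33 m, 0.515 m; V_B = Σ kqᵢ/rᵢ = 6.92×10⁴ V.
ΔV = V_B − V_A = 1.38×10⁴ V.
W_ext = qΔV = (5.74×10⁻⁶ C)(1.38×10⁴ V) = 0.0790 J.

0.0790 J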